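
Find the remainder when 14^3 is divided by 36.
Use repeated squaring. Binary(3) = 11. Walk through the bits of the exponent 3 left-to-right: at each bit after the leading one, square the running value, then multiply by 14 if the bit is 1 (always reducing mod 36):
  bit 1 = 1 (leading): start with 14.
  bit 2 = 1: square 14^2 = 196 ≡ 16; bit is 1, so multiply 16·14 = 224 ≡ 8 (mod 36).
Final value: 14^3 ≡ 8 (mod 36).

Final answer: 8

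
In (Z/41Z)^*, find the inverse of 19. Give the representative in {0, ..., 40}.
19^(−1) ≡ 13 (mod 41)

Apply the extended Euclidean algorithm to (41, 19), tracking rows (r, s, t) with s·41 + t·19 = r. Each division r_prev = q·r_cur + r_new produces the new row as (previous row) − q·(current row):
  row A: (41, 1, 0)   [1·41 + 0·19 = 41]
  row B: (19, 0, 1)   [0·41 + 1·19 = 19]
  41 = 2·19 + 3   → row C = row A − 2·row B = (3, 1, −2)   [check: 1·41 − 2·19 = 3]
  19 = 6·3 + 1   → row D = row B − 6·row C = (1, −6, 13)   [check: −6·41 + 13·19 = 1]
  3 = 3·1 + 0   → remainder 0, stop. gcd = 1 (last nonzero row D).
The gcd is 1, so 19 is invertible mod 41. The last nonzero row gives −6·41 + 13·19 = 1, so t = 13. So 19^(−1) ≡ 13 (mod 41). Verify: 19 · 13 = 247 ≡ 1 (mod 41). ✓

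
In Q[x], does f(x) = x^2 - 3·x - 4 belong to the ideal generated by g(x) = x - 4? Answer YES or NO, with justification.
YES

In Q[x] the ideal (g) consists of all multiples of g, so f ∈ (g) iff g | f, i.e. iff the remainder of f on division by g is 0. Divide f by g (g is monic, so eliminate the leading term of the running remainder at each step):
  leading term x^2: subtract (x)·g(x) = x^2 - 4·x, leaving x - 4
  leading term x: subtract (1)·g(x) = x - 4, leaving 0
The remainder is 0, so f(x) = g(x) · h(x) with h(x) = x + 1. Hence g | f, i.e. f ∈ (g).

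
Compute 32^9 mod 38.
Use repeated squaring. Binary(9) = 1001. Walk through the bits of the exponent 9 left-to-right: at each bit after the leading one, square the running value, then multiply by 32 if the bit is 1 (always reducing mod 38):
  bit 1 = 1 (leading): start with 32.
  bit 2 = 0: square 32^2 = 1024 ≡ 36 (mod 38).
  bit 3 = 0: square 36^2 = 1296 ≡ 4 (mod 38).
  bit 4 = 1: square 4^2 = 16; bit is 1, so multiply 16·32 = 512 ≡ 18 (mod 38).
Final value: 32^9 ≡ 18 (mod 38).

Final answer: 18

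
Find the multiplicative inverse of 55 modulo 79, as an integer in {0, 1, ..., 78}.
55^(−1) ≡ 23 (mod 79)

Apply the extended Euclidean algorithm to (79, 55), tracking rows (r, s, t) with s·79 + t·55 = r. Each division r_prev = q·r_cur + r_new produces the new row as (previous row) − q·(current row):
  row A: (79, 1, 0)   [1·79 + 0·55 = 79]
  row B: (55, 0, 1)   [0·79 + 1·55 = 55]
  79 = 1·55 + 24   → row C = row A − 1·row B = (24, 1, −1)   [check: 1·79 − 1·55 = 24]
  55 = 2·24 + 7   → row D = row B − 2·row C = (7, −2, 3)   [check: −2·79 + 3·55 = 7]
  24 = 3·7 + 3   → row E = row C − 3·row D = (3, 7, −10)   [check: 7·79 − 10·55 = 3]
  7 = 2·3 + 1   → row F = row D − 2·row E = (1, −16, 23)   [check: −16·79 + 23·55 = 1]
  3 = 3·1 + 0   → remainder 0, stop. gcd = 1 (last nonzero row F).
The gcd is 1, so 55 is invertible mod 79. The last nonzero row gives −16·79 + 23·55 = 1, so t = 23. So 55^(−1) ≡ 23 (mod 79). Verify: 55 · 23 = 1265 ≡ 1 (mod 79). ✓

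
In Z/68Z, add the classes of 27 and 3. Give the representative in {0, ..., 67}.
30

Both summands are already reduced mod 68. 27 + 3 = 30; 30 = 0·68 + 30, so (27 + 3) mod 68 = 30.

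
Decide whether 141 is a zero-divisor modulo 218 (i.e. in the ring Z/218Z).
gcd(141, 218) = 1, so 141 is a unit in Z/218Z (it has a multiplicative inverse). A unit cannot be a zero-divisor: if 141·b ≡ 0 then multiplying both sides by 141^(−1) gives b ≡ 0. So 141 is not a zero-divisor.

Final answer: NO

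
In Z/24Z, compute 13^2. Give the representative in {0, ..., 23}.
Use repeated squaring. Binary(2) = 10. Walk through the bits of the exponent 2 left-to-right: at each bit after the leading one, square the running value, then multiply by 13 if the bit is 1 (always reducing mod 24):
  bit 1 = 1 (leading): start with 13.
  bit 2 = 0: square 13^2 = 169 ≡ 1 (mod 24).
Final value: 13^2 ≡ 1 (mod 24).

Final answer: 1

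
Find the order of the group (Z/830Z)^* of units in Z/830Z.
|(Z/830Z)^*| = 328

(Z/830Z)^* consists of the classes a with gcd(a, 830) = 1, so its order is φ(830). φ is multiplicative, with φ(p^e) = p^e − p^(e−1). Factorise 830 = 2 · 5 · 83. Then
  φ(830) = (2 − 1) · (5 − 1) · (83 − 1) = 1 · 4 · 82 = 328.
Thus |(Z/830Z)^*| = 328.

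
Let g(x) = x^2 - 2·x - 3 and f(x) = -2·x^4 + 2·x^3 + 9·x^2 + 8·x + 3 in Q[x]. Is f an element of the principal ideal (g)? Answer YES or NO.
In Q[x] the ideal (g) consists of all multiples of g, so f ∈ (g) iff g | f, i.e. iff the remainder of f on division by g is 0. Divide f by g (g is monic, so eliminate the leading term of the running remainder at each step):
  leading term -2·x^4: subtract (-2·x^2)·g(x) = -2·x^4 + 4·x^3 + 6·x^2, leaving -2·x^3 + 3·x^2 + 8·x + 3
  leading term -2·x^3: subtract (-2·x)·g(x) = -2·x^3 + 4·x^2 + 6·x, leaving -x^2 + 2·x + 3
  leading term -x^2: subtract (-1)·g(x) = -x^2 + 2·x + 3, leaving 0
The remainder is 0, so f(x) = g(x) · h(x) with h(x) = -2·x^2 - 2·x - 1. Hence g | f, i.e. f ∈ (g).

Final answer: YES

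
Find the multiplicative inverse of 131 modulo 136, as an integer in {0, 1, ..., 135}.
Apply the extended Euclidean algorithm to (136, 131), tracking rows (r, s, t) with s·136 + t·131 = r. Each division r_prev = q·r_cur + r_new produces the new row as (previous row) − q·(current row):
  row A: (136, 1, 0)   [1·136 + 0·131 = 136]
  row B: (131, 0, 1)   [0·136 + 1·131 = 131]
  136 = 1·131 + 5   → row C = row A − 1·row B = (5, 1, −1)   [check: 1·136 − 1·131 = 5]
  131 = 26·5 + 1   → row D = row B − 26·row C = (1, −26, 27)   [check: −26·136 + 27·131 = 1]
  5 = 5·1 + 0   → remainder 0, stop. gcd = 1 (last nonzero row D).
The gcd is 1, so 131 is invertible mod 136. The last nonzero row gives −26·136 + 27·131 = 1, so t = 27. So 131^(−1) ≡ 27 (mod 136). Verify: 131 · 27 = 3537 ≡ 1 (mod 136). ✓

Final answer: 131^(−1) ≡ 27 (mod 136)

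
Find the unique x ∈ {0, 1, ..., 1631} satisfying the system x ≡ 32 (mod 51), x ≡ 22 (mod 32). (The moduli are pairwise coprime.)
The moduli 51, 32 are pairwise coprime, so by the CRT there is a unique solution mod 51·32 = 1632.
Solve by successive substitution. Start with x ≡ 32 (mod 51).
  Combine with x ≡ 22 (mod 32): write x = 32 + 51·t and require 32 + 51·t ≡ 22 (mod 32), i.e. 51·t ≡ 22 − 32 ≡ 22 (mod 32). Since 51^(−1) ≡ 27 (mod 32) (51 ≡ 19 (mod 32)), t ≡ 27·22 ≡ 18 (mod 32). So x ≡ 32 + 51·18 = 950 (mod 1632).
Unique solution in [0, 1632): x = 950.

Final answer: x ≡ 950 (mod 1632); the representative in [0, 1632) is 950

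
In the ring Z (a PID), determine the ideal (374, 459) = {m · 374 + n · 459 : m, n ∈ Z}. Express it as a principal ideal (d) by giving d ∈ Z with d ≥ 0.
In the PID Z, (a, b) is generated by gcd(a, b). Compute gcd(459, 374) with the extended Euclidean algorithm, tracking rows (r, s, t) with s·459 + t·374 = r:
  row A: (459, 1, 0)   [1·459 + 0·374 = 459]
  row B: (374, 0, 1)   [0·459 + 1·374 = 374]
  459 = 1·374 + 85   → row C = row A − 1·row B = (85, 1, −1)   [check: 1·459 − 1·374 = 85]
  374 = 4·85 + 34   → row D = row B − 4·row C = (34, −4, 5)   [check: −4·459 + 5·374 = 34]
  85 = 2·34 + 17   → row E = row C − 2·row D = (17, 9, −11)   [check: 9·459 − 11·374 = 17]
  34 = 2·17 + 0   → remainder 0, stop. gcd = 17 (last nonzero row E).
So gcd(374, 459) = 17, with Bézout identity 9·459 − 11·374 = 17. Containment (⊇): the Bézout identity exhibits 17 as an element of (374, 459), giving (17) ⊆ (374, 459). Containment (⊆): since 17 | 374 and 17 | 459 (374 = 17·22, 459 = 17·27), every Z-linear combination of 374 and 459 is divisible by 17, so (374, 459) ⊆ (17). Therefore (374, 459) = (17), d = 17.

Final answer: (374, 459) = (17); d = 17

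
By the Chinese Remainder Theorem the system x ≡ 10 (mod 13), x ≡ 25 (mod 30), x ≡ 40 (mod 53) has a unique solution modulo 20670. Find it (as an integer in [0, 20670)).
The moduli 13, 30, 53 are pairwise coprime, so by the CRT there is a unique solution mod 13·30·53 = 20670.
Solve by successive substitution. Start with x ≡ 10 (mod 13).
  Combine with x ≡ 25 (mod 30): write x = 10 + 13·t and require 10 + 13·t ≡ 25 (mod 30), i.e. 13·t ≡ 25 − 10 ≡ 15 (mod 30). Since 13^(−1) ≡ 7 (mod 30), t ≡ 7·15 ≡ 15 (mod 30). So x ≡ 10 + 13·15 = 205 (mod 390).
  Combine with x ≡ 40 (mod 53): write x = 205 + 390·t and require 205 + 390·t ≡ 40 (mod 53), i.e. 390·t ≡ 40 − 205 ≡ 47 (mod 53). Since 390^(−1) ≡ 14 (mod 53) (390 ≡ 19 (mod 53)), t ≡ 14·47 ≡ 22 (mod 53). So x ≡ 205 + 390·22 = 8785 (mod 20670).
Unique solution in [0, 20670): x = 8785.

Final answer: x ≡ 8785 (mod 20670); the representative in [0, 20670) is 8785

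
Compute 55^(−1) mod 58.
55^(−1) ≡ 19 (mod 58)

Apply the extended Euclidean algorithm to (58, 55), tracking rows (r, s, t) with s·58 + t·55 = r. Each division r_prev = q·r_cur + r_new produces the new row as (previous row) − q·(current row):
  row A: (58, 1, 0)   [1·58 + 0·55 = 58]
  row B: (55, 0, 1)   [0·58 + 1·55 = 55]
  58 = 1·55 + 3   → row C = row A − 1·row B = (3, 1, −1)   [check: 1·58 − 1·55 = 3]
  55 = 18·3 + 1   → row D = row B − 18·row C = (1, −18, 19)   [check: −18·58 + 19·55 = 1]
  3 = 3·1 + 0   → remainder 0, stop. gcd = 1 (last nonzero row D).
The gcd is 1, so 55 is invertible mod 58. The last nonzero row gives −18·58 + 19·55 = 1, so t = 19. So 55^(−1) ≡ 19 (mod 58). Verify: 55 · 19 = 1045 ≡ 1 (mod 58). ✓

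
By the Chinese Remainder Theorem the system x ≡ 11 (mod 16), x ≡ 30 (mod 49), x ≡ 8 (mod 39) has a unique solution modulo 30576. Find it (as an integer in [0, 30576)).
x ≡ 1451 (mod 30576); the representative in [0, 30576) is 1451

The moduli 16, 49, 39 are pairwise coprime, so by the CRT there is a unique solution mod 16·49·39 = 30576.
Solve by successive substitution. Start with x ≡ 11 (mod 16).
  Combine with x ≡ 30 (mod 49): write x = 11 + 16·t and require 11 + 16·t ≡ 30 (mod 49), i.e. 16·t ≡ 30 − 11 ≡ 19 (mod 49). Since 16^(−1) ≡ 46 (mod 49), t ≡ 46·19 ≡ 41 (mod 49). So x ≡ 11 + 16·41 = 667 (mod 784).
  Combine with x ≡ 8 (mod 39): write x = 667 + 784·t and require 667 + 784·t ≡ 8 (mod 39), i.e. 784·t ≡ 8 − 667 ≡ 4 (mod 39). Since 784^(−1) ≡ 10 (mod 39) (784 ≡ 4 (mod 39)), t ≡ 10·4 ≡ 1 (mod 39). So x ≡ 667 + 784·1 = 1451 (mod 30576).
Unique solution in [0, 30576): x = 1451.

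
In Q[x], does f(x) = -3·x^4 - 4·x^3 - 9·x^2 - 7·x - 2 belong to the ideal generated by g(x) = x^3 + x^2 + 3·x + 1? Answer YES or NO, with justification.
In Q[x] the ideal (g) consists of all multiples of g, so f ∈ (g) iff g | f, i.e. iff the remainder of f on division by g is 0. Divide f by g (g is monic, so eliminate the leading term of the running remainder at each step):
  leading term -3·x^4: subtract (-3·x)·g(x) = -3·x^4 - 3·x^3 - 9·x^2 - 3·x, leaving -x^3 - 4·x - 2
  leading term -x^3: subtract (-1)·g(x) = -x^3 - x^2 - 3·x - 1, leaving x^2 - x - 1
The remainder r(x) = x^2 - x - 1 ≠ 0 (and deg r < deg g), so g ∤ f, i.e. f ∉ (g).

Final answer: NO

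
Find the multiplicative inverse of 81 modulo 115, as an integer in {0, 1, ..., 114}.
81^(−1) ≡ 71 (mod 115)

Apply the extended Euclidean algorithm to (115, 81), tracking rows (r, s, t) with s·115 + t·81 = r. Each division r_prev = q·r_cur + r_new produces the new row as (previous row) − q·(current row):
  row A: (115, 1, 0)   [1·115 + 0·81 = 115]
  row B: (81, 0, 1)   [0·115 + 1·81 = 81]
  115 = 1·81 + 34   → row C = row A − 1·row B = (34, 1, −1)   [check: 1·115 − 1·81 = 34]
  81 = 2·34 + 13   → row D = row B − 2·row C = (13, −2, 3)   [check: −2·115 + 3·81 = 13]
  34 = 2·13 + 8   → row E = row C − 2·row D = (8, 5, −7)   [check: 5·115 − 7·81 = 8]
  13 = 1·8 + 5   → row F = row D − 1·row E = (5, −7, 10)   [check: −7·115 + 10·81 = 5]
  8 = 1·5 + 3   → row G = row E − 1·row F = (3, 12, −17)   [check: 12·115 − 17·81 = 3]
  5 = 1·3 + 2   → row H = row F − 1·row G = (2, −19, 27)   [check: −19·115 + 27·81 = 2]
  3 = 1·2 + 1   → row I = row G − 1·row H = (1, 31, −44)   [check: 31·115 − 44·81 = 1]
  2 = 2·1 + 0   → remainder 0, stop. gcd = 1 (last nonzero row I).
The gcd is 1, so 81 is invertible mod 115. The last nonzero row gives 31·115 − 44·81 = 1, so t = −44. So 81^(−1) ≡ −44 ≡ 71 (mod 115). Verify: 81 · 71 = 5751 ≡ 1 (mod 115). ✓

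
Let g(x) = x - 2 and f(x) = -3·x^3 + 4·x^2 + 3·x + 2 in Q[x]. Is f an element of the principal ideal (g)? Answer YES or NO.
YES

In Q[x] the ideal (g) consists of all multiples of g, so f ∈ (g) iff g | f, i.e. iff the remainder of f on division by g is 0. Divide f by g (g is monic, so eliminate the leading term of the running remainder at each step):
  leading term -3·x^3: subtract (-3·x^2)·g(x) = -3·x^3 + 6·x^2, leaving -2·x^2 + 3·x + 2
  leading term -2·x^2: subtract (-2·x)·g(x) = -2·x^2 + 4·x, leaving 2 - x
  leading term -x: subtract (-1)·g(x) = 2 - x, leaving 0
The remainder is 0, so f(x) = g(x) · h(x) with h(x) = -3·x^2 - 2·x - 1. Hence g | f, i.e. f ∈ (g).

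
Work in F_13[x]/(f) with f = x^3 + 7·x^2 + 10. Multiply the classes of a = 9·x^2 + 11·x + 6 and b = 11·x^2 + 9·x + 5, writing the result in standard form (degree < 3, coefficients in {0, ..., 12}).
a · b ≡ 7·x^2 + 3·x (mod f(x))

Multiply as integer polynomials: a · b = 99·x^4 + 202·x^3 + 210·x^2 + 109·x + 30. Reducing coefficients mod 13: a · b ≡ 8·x^4 + 7·x^3 + 2·x^2 + 5·x + 4. Now divide by f(x) = x^3 + 7·x^2 + 10 in F_13[x], eliminating the leading term at each step:
  leading term 8·x^4: subtract (8·x)·f(x) = 8·x^4 + 4·x^3 + 2·x, leaving 3·x^3 + 2·x^2 + 3·x + 4 (coefficients mod 13)
  leading term 3·x^3: subtract (3)·f(x) = 3·x^3 + 8·x^2 + 4, leaving 7·x^2 + 3·x (coefficients mod 13)
The degree is now < 3, so this is the remainder. Hence a · b ≡ 7·x^2 + 3·x in F_13[x]/(f).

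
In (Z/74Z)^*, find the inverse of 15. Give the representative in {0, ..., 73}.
15^(−1) ≡ 5 (mod 74)

Apply the extended Euclidean algorithm to (74, 15), tracking rows (r, s, t) with s·74 + t·15 = r. Each division r_prev = q·r_cur + r_new produces the new row as (previous row) − q·(current row):
  row A: (74, 1, 0)   [1·74 + 0·15 = 74]
  row B: (15, 0, 1)   [0·74 + 1·15 = 15]
  74 = 4·15 + 14   → row C = row A − 4·row B = (14, 1, −4)   [check: 1·74 − 4·15 = 14]
  15 = 1·14 + 1   → row D = row B − 1·row C = (1, −1, 5)   [check: −1·74 + 5·15 = 1]
  14 = 14·1 + 0   → remainder 0, stop. gcd = 1 (last nonzero row D).
The gcd is 1, so 15 is invertible mod 74. The last nonzero row gives −1·74 + 5·15 = 1, so t = 5. So 15^(−1) ≡ 5 (mod 74). Verify: 15 · 5 = 75 ≡ 1 (mod 74). ✓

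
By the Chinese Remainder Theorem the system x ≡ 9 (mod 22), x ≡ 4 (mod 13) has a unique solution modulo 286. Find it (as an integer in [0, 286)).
The moduli 22, 13 are pairwise coprime, so by the CRT there is a unique solution mod 22·13 = 286.
Solve by successive substitution. Start with x ≡ 9 (mod 22).
  Combine with x ≡ 4 (mod 13): write x = 9 + 22·t and require 9 + 22·t ≡ 4 (mod 13), i.e. 22·t ≡ 4 − 9 ≡ 8 (mod 13). Since 22^(−1) ≡ 3 (mod 13) (22 ≡ 9 (mod 13)), t ≡ 3·8 ≡ 11 (mod 13). So x ≡ 9 + 22·11 = 251 (mod 286).
Unique solution in [0, 286): x = 251.

Final answer: x ≡ 251 (mod 286); the representative in [0, 286) is 251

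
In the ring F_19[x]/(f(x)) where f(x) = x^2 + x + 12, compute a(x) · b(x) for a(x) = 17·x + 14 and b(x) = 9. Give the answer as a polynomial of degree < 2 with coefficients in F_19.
a · b ≡ x + 12 (mod f(x))

Multiply as integer polynomials: a · b = 153·x + 126. Reducing coefficients mod 19: a · b ≡ x + 12. This already has degree < 2, so no reduction by f is needed. Hence a · b ≡ x + 12 in F_19[x]/(f).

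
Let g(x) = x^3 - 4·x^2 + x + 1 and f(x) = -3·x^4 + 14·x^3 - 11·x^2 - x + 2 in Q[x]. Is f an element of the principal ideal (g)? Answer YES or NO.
YES

In Q[x] the ideal (g) consists of all multiples of g, so f ∈ (g) iff g | f, i.e. iff the remainder of f on division by g is 0. Divide f by g (g is monic, so eliminate the leading term of the running remainder at each step):
  leading term -3·x^4: subtract (-3·x)·g(x) = -3·x^4 + 12·x^3 - 3·x^2 - 3·x, leaving 2·x^3 - 8·x^2 + 2·x + 2
  leading term 2·x^3: subtract (2)·g(x) = 2·x^3 - 8·x^2 + 2·x + 2, leaving 0
The remainder is 0, so f(x) = g(x) · h(x) with h(x) = 2 - 3·x. Hence g | f, i.e. f ∈ (g).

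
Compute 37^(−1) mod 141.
37^(−1) ≡ 61 (mod 141)

Apply the extended Euclidean algorithm to (141, 37), tracking rows (r, s, t) with s·141 + t·37 = r. Each division r_prev = q·r_cur + r_new produces the new row as (previous row) − q·(current row):
  row A: (141, 1, 0)   [1·141 + 0·37 = 141]
  row B: (37, 0, 1)   [0·141 + 1·37 = 37]
  141 = 3·37 + 30   → row C = row A − 3·row B = (30, 1, −3)   [check: 1·141 − 3·37 = 30]
  37 = 1·30 + 7   → row D = row B − 1·row C = (7, −1, 4)   [check: −1·141 + 4·37 = 7]
  30 = 4·7 + 2   → row E = row C − 4·row D = (2, 5, −19)   [check: 5·141 − 19·37 = 2]
  7 = 3·2 + 1   → row F = row D − 3·row E = (1, −16, 61)   [check: −16·141 + 61·37 = 1]
  2 = 2·1 + 0   → remainder 0, stop. gcd = 1 (last nonzero row F).
The gcd is 1, so 37 is invertible mod 141. The last nonzero row gives −16·141 + 61·37 = 1, so t = 61. So 37^(−1) ≡ 61 (mod 141). Verify: 37 · 61 = 2257 ≡ 1 (mod 141). ✓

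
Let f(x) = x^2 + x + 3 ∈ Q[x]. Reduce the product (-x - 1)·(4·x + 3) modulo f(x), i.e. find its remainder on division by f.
a · b ≡ 9 - 3·x (mod f(x))

First multiply in Q[x] without reducing: a · b = -4·x^2 - 7·x - 3. Now divide by f(x) = x^2 + x + 3, eliminating the leading term at each step:
  leading term -4·x^2: subtract (-4)·f(x) = -4·x^2 - 4·x - 12, leaving 9 - 3·x
The degree is now < 2, so this is the remainder. Hence a · b ≡ 9 - 3·x in Q[x]/(f).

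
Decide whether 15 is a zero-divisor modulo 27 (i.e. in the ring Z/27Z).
gcd(15, 27) = 3 > 1, so 15 is not a unit in Z/27Z. In Z/nZ every nonzero non-unit is a zero-divisor: explicitly, take b = 27/gcd = 9 ≠ 0 (mod 27); then 15·9 = 135 = 5·27, i.e. 15·9 ≡ 0 (mod 27). So 15 is a zero-divisor.

Final answer: YES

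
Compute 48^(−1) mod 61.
48^(−1) ≡ 14 (mod 61)

Apply the extended Euclidean algorithm to (61, 48), tracking rows (r, s, t) with s·61 + t·48 = r. Each division r_prev = q·r_cur + r_new produces the new row as (previous row) − q·(current row):
  row A: (61, 1, 0)   [1·61 + 0·48 = 61]
  row B: (48, 0, 1)   [0·61 + 1·48 = 48]
  61 = 1·48 + 13   → row C = row A − 1·row B = (13, 1, −1)   [check: 1·61 − 1·48 = 13]
  48 = 3·13 + 9   → row D = row B − 3·row C = (9, −3, 4)   [check: −3·61 + 4·48 = 9]
  13 = 1·9 + 4   → row E = row C − 1·row D = (4, 4, −5)   [check: 4·61 − 5·48 = 4]
  9 = 2·4 + 1   → row F = row D − 2·row E = (1, −11, 14)   [check: −11·61 + 14·48 = 1]
  4 = 4·1 + 0   → remainder 0, stop. gcd = 1 (last nonzero row F).
The gcd is 1, so 48 is invertible mod 61. The last nonzero row gives −11·61 + 14·48 = 1, so t = 14. So 48^(−1) ≡ 14 (mod 61). Verify: 48 · 14 = 672 ≡ 1 (mod 61). ✓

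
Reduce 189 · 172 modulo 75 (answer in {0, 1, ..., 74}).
Reduce the factors first: 189 ≡ 39, 172 ≡ 22 (mod 75), so 189 · 172 ≡ 39 · 22 (mod 75). 39 · 22 = 858. Dividing by 75: 858 = 11·75 + 33. So (189 · 172) mod 75 = 33.

Final answer: 33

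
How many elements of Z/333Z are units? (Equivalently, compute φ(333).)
An element a ∈ Z/333Z is a unit iff gcd(a, 333) = 1, so the number of units is φ(333). φ is multiplicative, with φ(p^e) = p^e − p^(e−1). Factorise 333 = 3^2 · 37. Then
  φ(333) = (3^2 − 3^1) · (37 − 1) = 6 · 36 = 216.

Final answer: Z/333Z has φ(333) = 216 units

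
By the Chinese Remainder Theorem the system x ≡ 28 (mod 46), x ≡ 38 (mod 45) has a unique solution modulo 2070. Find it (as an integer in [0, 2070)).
x ≡ 488 (mod 2070); the representative in [0, 2070) is 488

The moduli 46, 45 are pairwise coprime, so by the CRT there is a unique solution mod 46·45 = 2070.
Solve by successive substitution. Start with x ≡ 28 (mod 46).
  Combine with x ≡ 38 (mod 45): write x = 28 + 46·t and require 28 + 46·t ≡ 38 (mod 45), i.e. 46·t ≡ 38 − 28 ≡ 10 (mod 45). Since 46^(−1) ≡ 1 (mod 45) (46 ≡ 1 (mod 45)), t ≡ 1·10 ≡ 10 (mod 45). So x ≡ 28 + 46·10 = 488 (mod 2070).
Unique solution in [0, 2070): x = 488.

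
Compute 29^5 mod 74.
51

Use repeated squaring. Binary(5) = 101. Walk through the bits of the exponent 5 left-to-right: at each bit after the leading one, square the running value, then multiply by 29 if the bit is 1 (always reducing mod 74):
  bit 1 = 1 (leading): start with 29.
  bit 2 = 0: square 29^2 = 841 ≡ 27 (mod 74).
  bit 3 = 1: square 27^2 = 729 ≡ 63; bit is 1, so multiply 63·29 = 1827 ≡ 51 (mod 74).
Final value: 29^5 ≡ 51 (mod 74).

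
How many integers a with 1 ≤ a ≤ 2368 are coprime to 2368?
1152

The number of a ∈ {1, ..., 2368} with gcd(a, 2368) = 1 is by definition Euler's totient φ(2368). φ is multiplicative, with φ(p^e) = p^e − p^(e−1). Factorise 2368 = 2^6 · 37. Then
  φ(2368) = (2^6 − 2^5) · (37 − 1) = 32 · 36 = 1152.
So there are 1152 such integers.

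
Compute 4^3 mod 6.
Use repeated squaring. Binary(3) = 11. Walk through the bits of the exponent 3 left-to-right: at each bit after the leading one, square the running value, then multiply by 4 if the bit is 1 (always reducing mod 6):
  bit 1 = 1 (leading): start with 4.
  bit 2 = 1: square 4^2 = 16 ≡ 4; bit is 1, so multiply 4·4 = 16 ≡ 4 (mod 6).
Final value: 4^3 ≡ 4 (mod 6).

Final answer: 4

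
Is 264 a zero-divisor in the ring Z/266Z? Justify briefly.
gcd(264, 266) = 2 > 1, so 264 is not a unit in Z/266Z. In Z/nZ every nonzero non-unit is a zero-divisor: explicitly, take b = 266/gcd = 133 ≠ 0 (mod 266); then 264·133 = 35112 = 132·266, i.e. 264·133 ≡ 0 (mod 266). So 264 is a zero-divisor.

Final answer: YES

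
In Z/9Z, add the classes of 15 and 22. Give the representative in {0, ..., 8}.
1

Reduce the summands first: 15 ≡ 6, 22 ≡ 4 (mod 9), so 15 + 22 ≡ 6 + 4 (mod 9). 6 + 4 = 10; 10 = 1·9 + 1, so (15 + 22) mod 9 = 1.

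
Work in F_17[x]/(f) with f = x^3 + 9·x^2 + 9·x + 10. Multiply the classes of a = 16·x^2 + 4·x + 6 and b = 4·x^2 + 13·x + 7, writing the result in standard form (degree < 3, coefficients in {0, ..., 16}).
a · b ≡ 9·x^2 + 16·x + 9 (mod f(x))

Multiply as integer polynomials: a · b = 64·x^4 + 224·x^3 + 188·x^2 + 106·x + 42. Reducing coefficients mod 17: a · b ≡ 13·x^4 + 3·x^3 + x^2 + 4·x + 8. Now divide by f(x) = x^3 + 9·x^2 + 9·x + 10 in F_17[x], eliminating the leading term at each step:
  leading term 13·x^4: subtract (13·x)·f(x) = 13·x^4 + 15·x^3 + 15·x^2 + 11·x, leaving 5·x^3 + 3·x^2 + 10·x + 8 (coefficients mod 17)
  leading term 5·x^3: subtract (5)·f(x) = 5·x^3 + 11·x^2 + 11·x + 16, leaving 9·x^2 + 16·x + 9 (coefficients mod 17)
The degree is now < 3, so this is the remainder. Hence a · b ≡ 9·x^2 + 16·x + 9 in F_17[x]/(f).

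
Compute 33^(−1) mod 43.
33^(−1) ≡ 30 (mod 43)

Apply the extended Euclidean algorithm to (43, 33), tracking rows (r, s, t) with s·43 + t·33 = r. Each division r_prev = q·r_cur + r_new produces the new row as (previous row) − q·(current row):
  row A: (43, 1, 0)   [1·43 + 0·33 = 43]
  row B: (33, 0, 1)   [0·43 + 1·33 = 33]
  43 = 1·33 + 10   → row C = row A − 1·row B = (10, 1, −1)   [check: 1·43 − 1·33 = 10]
  33 = 3·10 + 3   → row D = row B − 3·row C = (3, −3, 4)   [check: −3·43 + 4·33 = 3]
  10 = 3·3 + 1   → row E = row C − 3·row D = (1, 10, −13)   [check: 10·43 − 13·33 = 1]
  3 = 3·1 + 0   → remainder 0, stop. gcd = 1 (last nonzero row E).
The gcd is 1, so 33 is invertible mod 43. The last nonzero row gives 10·43 − 13·33 = 1, so t = −13. So 33^(−1) ≡ −13 ≡ 30 (mod 43). Verify: 33 · 30 = 990 ≡ 1 (mod 43). ✓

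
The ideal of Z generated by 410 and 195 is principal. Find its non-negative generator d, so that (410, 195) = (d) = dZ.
In the PID Z, (a, b) is generated by gcd(a, b). Compute gcd(410, 195) with the extended Euclidean algorithm, tracking rows (r, s, t) with s·410 + t·195 = r:
  row A: (410, 1, 0)   [1·410 + 0·195 = 410]
  row B: (195, 0, 1)   [0·410 + 1·195 = 195]
  410 = 2·195 + 20   → row C = row A − 2·row B = (20, 1, −2)   [check: 1·410 − 2·195 = 20]
  195 = 9·20 + 15   → row D = row B − 9·row C = (15, −9, 19)   [check: −9·410 + 19·195 = 15]
  20 = 1·15 + 5   → row E = row C − 1·row D = (5, 10, −21)   [check: 10·410 − 21·195 = 5]
  15 = 3·5 + 0   → remainder 0, stop. gcd = 5 (last nonzero row E).
So gcd(410, 195) = 5, with Bézout identity 10·410 − 21·195 = 5. Containment (⊇): the Bézout identity exhibits 5 as an element of (410, 195), giving (5) ⊆ (410, 195). Containment (⊆): since 5 | 410 and 5 | 195 (410 = 5·82, 195 = 5·39), every Z-linear combination of 410 and 195 is divisible by 5, so (410, 195) ⊆ (5). Therefore (410, 195) = (5), d = 5.

Final answer: (410, 195) = (5); d = 5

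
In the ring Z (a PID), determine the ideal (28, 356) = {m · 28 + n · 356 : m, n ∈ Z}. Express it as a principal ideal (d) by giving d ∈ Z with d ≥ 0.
In the PID Z, (a, b) is generated by gcd(a, b). Compute gcd(356, 28) with the extended Euclidean algorithm, tracking rows (r, s, t) with s·356 + t·28 = r:
  row A: (356, 1, 0)   [1·356 + 0·28 = 356]
  row B: (28, 0, 1)   [0·356 + 1·28 = 28]
  356 = 12·28 + 20   → row C = row A − 12·row B = (20, 1, −12)   [check: 1·356 − 12·28 = 20]
  28 = 1·20 + 8   → row D = row B − 1·row C = (8, −1, 13)   [check: −1·356 + 13·28 = 8]
  20 = 2·8 + 4   → row E = row C − 2·row D = (4, 3, −38)   [check: 3·356 − 38·28 = 4]
  8 = 2·4 + 0   → remainder 0, stop. gcd = 4 (last nonzero row E).
So gcd(28, 356) = 4, with Bézout identity 3·356 − 38·28 = 4. Containment (⊇): the Bézout identity exhibits 4 as an element of (28, 356), giving (4) ⊆ (28, 356). Containment (⊆): since 4 | 28 and 4 | 356 (28 = 4·7, 356 = 4·89), every Z-linear combination of 28 and 356 is divisible by 4, so (28, 356) ⊆ (4). Therefore (28, 356) = (4), d = 4.

Final answer: (28, 356) = (4); d = 4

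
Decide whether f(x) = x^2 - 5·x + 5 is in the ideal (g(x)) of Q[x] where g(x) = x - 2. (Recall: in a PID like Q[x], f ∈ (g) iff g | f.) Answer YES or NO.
In Q[x] the ideal (g) consists of all multiples of g, so f ∈ (g) iff g | f, i.e. iff the remainder of f on division by g is 0. Divide f by g (g is monic, so eliminate the leading term of the running remainder at each step):
  leading term x^2: subtract (x)·g(x) = x^2 - 2·x, leaving 5 - 3·x
  leading term -3·x: subtract (-3)·g(x) = 6 - 3·x, leaving -1
The remainder r(x) = -1 ≠ 0 (and deg r < deg g), so g ∤ f, i.e. f ∉ (g).

Final answer: NO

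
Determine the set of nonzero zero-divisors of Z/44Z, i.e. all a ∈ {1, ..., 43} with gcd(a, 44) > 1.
An element a ∈ Z/44Z (with a ≠ 0) is a zero-divisor iff gcd(a, 44) > 1 (because a is a unit precisely when gcd(a, n) = 1, and in Z/nZ every nonzero, non-unit element is a zero-divisor). Scan a = 1, ..., 43 and keep those with gcd(a, 44) > 1:
  gcd(2, 44) = 2, gcd(4, 44) = 4, gcd(6, 44) = 2, gcd(8, 44) = 4, gcd(10, 44) = 2, gcd(11, 44) = 11, gcd(12, 44) = 4, gcd(14, 44) = 2, gcd(16, 44) = 4, gcd(18, 44) = 2, gcd(20, 44) = 4, gcd(22, 44) = 22, gcd(24, 44) = 4, gcd(26, 44) = 2, gcd(28, 44) = 4, gcd(30, 44) = 2, gcd(32, 44) = 4, gcd(33, 44) = 11, gcd(34, 44) = 2, gcd(36, 44) = 4, gcd(38, 44) = 2, gcd(40, 44) = 4, gcd(42, 44) = 2.
All other a ∈ {1, ..., 43} have gcd(a, 44) = 1 and are units. So the nonzero zero-divisors are exactly the 23 values of a appearing in this scan.

Final answer: nonzero zero-divisors of Z/44Z = {2, 4, 6, 8, 10, 11, 12, 14, 16, 18, 20, 22, 24, 26, 28, 30, 32, 33, 34, 36, 38, 40, 42}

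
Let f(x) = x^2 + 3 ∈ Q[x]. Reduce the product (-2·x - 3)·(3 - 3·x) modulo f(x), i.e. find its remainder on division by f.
First multiply in Q[x] without reducing: a · b = 6·x^2 + 3·x - 9. Now divide by f(x) = x^2 + 3, eliminating the leading term at each step:
  leading term 6·x^2: subtract (6)·f(x) = 6·x^2 + 18, leaving 3·x - 27
The degree is now < 2, so this is the remainder. Hence a · b ≡ 3·x - 27 in Q[x]/(f).

Final answer: a · b ≡ 3·x - 27 (mod f(x))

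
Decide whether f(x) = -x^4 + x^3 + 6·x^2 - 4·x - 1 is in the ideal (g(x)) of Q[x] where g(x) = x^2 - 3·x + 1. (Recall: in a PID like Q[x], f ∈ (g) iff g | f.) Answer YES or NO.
In Q[x] the ideal (g) consists of all multiples of g, so f ∈ (g) iff g | f, i.e. iff the remainder of f on division by g is 0. Divide f by g (g is monic, so eliminate the leading term of the running remainder at each step):
  leading term -x^4: subtract (-x^2)·g(x) = -x^4 + 3·x^3 - x^2, leaving -2·x^3 + 7·x^2 - 4·x - 1
  leading term -2·x^3: subtract (-2·x)·g(x) = -2·x^3 + 6·x^2 - 2·x, leaving x^2 - 2·x - 1
  leading term x^2: subtract (1)·g(x) = x^2 - 3·x + 1, leaving x - 2
The remainder r(x) = x - 2 ≠ 0 (and deg r < deg g), so g ∤ f, i.e. f ∉ (g).

Final answer: NO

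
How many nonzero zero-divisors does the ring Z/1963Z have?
Z/1963Z has 162 nonzero zero-divisors

In Z/1963Z each nonzero element is either a unit (gcd with 1963 is 1) or a zero-divisor (gcd > 1). The number of units is φ(1963): factorise 1963 = 13 · 151, so φ(1963) = (13 − 1) · (151 − 1) = 12 · 150 = 1800. The nonzero elements number 1963 − 1 = 1962. Hence the nonzero zero-divisors number 1962 − 1800 = 162.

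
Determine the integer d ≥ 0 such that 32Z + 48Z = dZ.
In the PID Z, (a, b) is generated by gcd(a, b). Compute gcd(48, 32) with the extended Euclidean algorithm, tracking rows (r, s, t) with s·48 + t·32 = r:
  row A: (48, 1, 0)   [1·48 + 0·32 = 48]
  row B: (32, 0, 1)   [0·48 + 1·32 = 32]
  48 = 1·32 + 16   → row C = row A − 1·row B = (16, 1, −1)   [check: 1·48 − 1·32 = 16]
  32 = 2·16 + 0   → remainder 0, stop. gcd = 16 (last nonzero row C).
So gcd(32, 48) = 16, with Bézout identity 1·48 − 1·32 = 16. Containment (⊇): the Bézout identity exhibits 16 as an element of (32, 48), giving (16) ⊆ (32, 48). Containment (⊆): since 16 | 32 and 16 | 48 (32 = 16·2, 48 = 16·3), every Z-linear combination of 32 and 48 is divisible by 16, so (32, 48) ⊆ (16). Therefore (32, 48) = (16), d = 16.

Final answer: (32, 48) = (16); d = 16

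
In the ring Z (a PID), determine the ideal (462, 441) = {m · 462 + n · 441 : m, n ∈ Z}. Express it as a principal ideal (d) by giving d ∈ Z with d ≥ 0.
(462, 441) = (21); d = 21

In the PID Z, (a, b) is generated by gcd(a, b). Compute gcd(462, 441) with the extended Euclidean algorithm, tracking rows (r, s, t) with s·462 + t·441 = r:
  row A: (462, 1, 0)   [1·462 + 0·441 = 462]
  row B: (441, 0, 1)   [0·462 + 1·441 = 441]
  462 = 1·441 + 21   → row C = row A − 1·row B = (21, 1, −1)   [check: 1·462 − 1·441 = 21]
  441 = 21·21 + 0   → remainder 0, stop. gcd = 21 (last nonzero row C).
So gcd(462, 441) = 21, with Bézout identity 1·462 − 1·441 = 21. Containment (⊇): the Bézout identity exhibits 21 as an element of (462, 441), giving (21) ⊆ (462, 441). Containment (⊆): since 21 | 462 and 21 | 441 (462 = 21·22, 441 = 21·21), every Z-linear combination of 462 and 441 is divisible by 21, so (462, 441) ⊆ (21). Therefore (462, 441) = (21), d = 21.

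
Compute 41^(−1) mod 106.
Apply the extended Euclidean algorithm to (106, 41), tracking rows (r, s, t) with s·106 + t·41 = r. Each division r_prev = q·r_cur + r_new produces the new row as (previous row) − q·(current row):
  row A: (106, 1, 0)   [1·106 + 0·41 = 106]
  row B: (41, 0, 1)   [0·106 + 1·41 = 41]
  106 = 2·41 + 24   → row C = row A − 2·row B = (24, 1, −2)   [check: 1·106 − 2·41 = 24]
  41 = 1·24 + 17   → row D = row B − 1·row C = (17, −1, 3)   [check: −1·106 + 3·41 = 17]
  24 = 1·17 + 7   → row E = row C − 1·row D = (7, 2, −5)   [check: 2·106 − 5·41 = 7]
  17 = 2·7 + 3   → row F = row D − 2·row E = (3, −5, 13)   [check: −5·106 + 13·41 = 3]
  7 = 2·3 + 1   → row G = row E − 2·row F = (1, 12, −31)   [check: 12·106 − 31·41 = 1]
  3 = 3·1 + 0   → remainder 0, stop. gcd = 1 (last nonzero row G).
The gcd is 1, so 41 is invertible mod 106. The last nonzero row gives 12·106 − 31·41 = 1, so t = −31. So 41^(−1) ≡ −31 ≡ 75 (mod 106). Verify: 41 · 75 = 3075 ≡ 1 (mod 106). ✓

Final answer: 41^(−1) ≡ 75 (mod 106)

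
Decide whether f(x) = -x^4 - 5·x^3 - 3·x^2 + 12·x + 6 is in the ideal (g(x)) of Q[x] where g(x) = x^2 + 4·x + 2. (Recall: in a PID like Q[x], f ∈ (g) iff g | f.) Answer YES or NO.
NO

In Q[x] the ideal (g) consists of all multiples of g, so f ∈ (g) iff g | f, i.e. iff the remainder of f on division by g is 0. Divide f by g (g is monic, so eliminate the leading term of the running remainder at each step):
  leading term -x^4: subtract (-x^2)·g(x) = -x^4 - 4·x^3 - 2·x^2, leaving -x^3 - x^2 + 12·x + 6
  leading term -x^3: subtract (-x)·g(x) = -x^3 - 4·x^2 - 2·x, leaving 3·x^2 + 14·x + 6
  leading term 3·x^2: subtract (3)·g(x) = 3·x^2 + 12·x + 6, leaving 2·x
The remainder r(x) = 2·x ≠ 0 (and deg r < deg g), so g ∤ f, i.e. f ∉ (g).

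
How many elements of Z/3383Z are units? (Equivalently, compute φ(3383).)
Z/3383Z has φ(3383) = 3168 units

An element a ∈ Z/3383Z is a unit iff gcd(a, 3383) = 1, so the number of units is φ(3383). φ is multiplicative, with φ(p^e) = p^e − p^(e−1). Factorise 3383 = 17 · 199. Then
  φ(3383) = (17 − 1) · (199 − 1) = 16 · 198 = 3168.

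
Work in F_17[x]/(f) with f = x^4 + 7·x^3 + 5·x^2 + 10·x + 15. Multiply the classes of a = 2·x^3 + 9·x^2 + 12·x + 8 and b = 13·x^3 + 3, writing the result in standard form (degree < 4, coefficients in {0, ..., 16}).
Multiply as integer polynomials: a · b = 26·x^6 + 117·x^5 + 156·x^4 + 110·x^3 + 27·x^2 + 36·x + 24. Reducing coefficients mod 17: a · b ≡ 9·x^6 + 15·x^5 + 3·x^4 + 8·x^3 + 10·x^2 + 2·x + 7. Now divide by f(x) = x^4 + 7·x^3 + 5·x^2 + 10·x + 15 in F_17[x], eliminating the leading term at each step:
  leading term 9·x^6: subtract (9·x^2)·f(x) = 9·x^6 + 12·x^5 + 11·x^4 + 5·x^3 + 16·x^2, leaving 3·x^5 + 9·x^4 + 3·x^3 + 11·x^2 + 2·x + 7 (coefficients mod 17)
  leading term 3·x^5: subtract (3·x)·f(x) = 3·x^5 + 4·x^4 + 15·x^3 + 13·x^2 + 11·x, leaving 5·x^4 + 5·x^3 + 15·x^2 + 8·x + 7 (coefficients mod 17)
  leading term 5·x^4: subtract (5)·f(x) = 5·x^4 + x^3 + 8·x^2 + 16·x + 7, leaving 4·x^3 + 7·x^2 + 9·x (coefficients mod 17)
The degree is now < 4, so this is the remainder. Hence a · b ≡ 4·x^3 + 7·x^2 + 9·x in F_17[x]/(f).

Final answer: a · b ≡ 4·x^3 + 7·x^2 + 9·x (mod f(x))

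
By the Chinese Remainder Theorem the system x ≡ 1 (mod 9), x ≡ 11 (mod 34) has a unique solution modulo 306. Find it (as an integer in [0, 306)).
x ≡ 181 (mod 306); the representative in [0, 306) is 181

The moduli 9, 34 are pairwise coprime, so by the CRT there is a unique solution mod 9·34 = 306.
Solve by successive substitution. Start with x ≡ 1 (mod 9).
  Combine with x ≡ 11 (mod 34): write x = 1 + 9·t and require 1 + 9·t ≡ 11 (mod 34), i.e. 9·t ≡ 11 − 1 ≡ 10 (mod 34). Since 9^(−1) ≡ 19 (mod 34), t ≡ 19·10 ≡ 20 (mod 34). So x ≡ 1 + 9·20 = 181 (mod 306).
Unique solution in [0, 306): x = 181.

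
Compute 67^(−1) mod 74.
67^(−1) ≡ 21 (mod 74)

Apply the extended Euclidean algorithm to (74, 67), tracking rows (r, s, t) with s·74 + t·67 = r. Each division r_prev = q·r_cur + r_new produces the new row as (previous row) − q·(current row):
  row A: (74, 1, 0)   [1·74 + 0·67 = 74]
  row B: (67, 0, 1)   [0·74 + 1·67 = 67]
  74 = 1·67 + 7   → row C = row A − 1·row B = (7, 1, −1)   [check: 1·74 − 1·67 = 7]
  67 = 9·7 + 4   → row D = row B − 9·row C = (4, −9, 10)   [check: −9·74 + 10·67 = 4]
  7 = 1·4 + 3   → row E = row C − 1·row D = (3, 10, −11)   [check: 10·74 − 11·67 = 3]
  4 = 1·3 + 1   → row F = row D − 1·row E = (1, −19, 21)   [check: −19·74 + 21·67 = 1]
  3 = 3·1 + 0   → remainder 0, stop. gcd = 1 (last nonzero row F).
The gcd is 1, so 67 is invertible mod 74. The last nonzero row gives −19·74 + 21·67 = 1, so t = 21. So 67^(−1) ≡ 21 (mod 74). Verify: 67 · 21 = 1407 ≡ 1 (mod 74). ✓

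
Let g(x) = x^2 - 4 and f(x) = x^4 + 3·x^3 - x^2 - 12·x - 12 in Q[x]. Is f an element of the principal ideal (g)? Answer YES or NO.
YES

In Q[x] the ideal (g) consists of all multiples of g, so f ∈ (g) iff g | f, i.e. iff the remainder of f on division by g is 0. Divide f by g (g is monic, so eliminate the leading term of the running remainder at each step):
  leading term x^4: subtract (x^2)·g(x) = x^4 - 4·x^2, leaving 3·x^3 + 3·x^2 - 12·x - 12
  leading term 3·x^3: subtract (3·x)·g(x) = 3·x^3 - 12·x, leaving 3·x^2 - 12
  leading term 3·x^2: subtract (3)·g(x) = 3·x^2 - 12, leaving 0
The remainder is 0, so f(x) = g(x) · h(x) with h(x) = x^2 + 3·x + 3. Hence g | f, i.e. f ∈ (g).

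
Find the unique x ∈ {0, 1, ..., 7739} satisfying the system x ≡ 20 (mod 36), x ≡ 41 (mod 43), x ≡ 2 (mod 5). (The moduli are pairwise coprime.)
x ≡ 7652 (mod 7740); the representative in [0, 7740) is 7652

The moduli 36, 43, 5 are pairwise coprime, so by the CRT there is a unique solution mod 36·43·5 = 7740.
Solve by successive substitution. Start with x ≡ 20 (mod 36).
  Combine with x ≡ 41 (mod 43): write x = 20 + 36·t and require 20 + 36·t ≡ 41 (mod 43), i.e. 36·t ≡ 41 − 20 ≡ 21 (mod 43). Since 36^(−1) ≡ 6 (mod 43), t ≡ 6·21 ≡ 40 (mod 43). So x ≡ 20 + 36·40 = 1460 (mod 1548).
  Combine with x ≡ 2 (mod 5): write x = 1460 + 1548·t and require 1460 + 1548·t ≡ 2 (mod 5), i.e. 1548·t ≡ 2 − 1460 ≡ 2 (mod 5). Since 1548^(−1) ≡ 2 (mod 5) (1548 ≡ 3 (mod 5)), t ≡ 2·2 ≡ 4 (mod 5). So x ≡ 1460 + 1548·4 = 7652 (mod 7740).
Unique solution in [0, 7740): x = 7652.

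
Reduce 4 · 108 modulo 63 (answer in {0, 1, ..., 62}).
54

Reduce the factors first: 108 ≡ 45 (mod 63), so 4 · 108 ≡ 4 · 45 (mod 63). 4 · 45 = 180. Dividing by 63: 180 = 2·63 + 54. So (4 · 108) mod 63 = 54.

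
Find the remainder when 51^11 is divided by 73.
10

Use repeated squaring. Binary(11) = 1011. Walk through the bits of the exponent 11 left-to-right: at each bit after the leading one, square the running value, then multiply by 51 if the bit is 1 (always reducing mod 73):
  bit 1 = 1 (leading): start with 51.
  bit 2 = 0: square 51^2 = 2601 ≡ 46 (mod 73).
  bit 3 = 1: square 46^2 = 2116 ≡ 72; bit is 1, so multiply 72·51 = 3672 ≡ 22 (mod 73).
  bit 4 = 1: square 22^2 = 484 ≡ 46; bit is 1, so multiply 46·51 = 2346 ≡ 10 (mod 73).
Final value: 51^11 ≡ 10 (mod 73).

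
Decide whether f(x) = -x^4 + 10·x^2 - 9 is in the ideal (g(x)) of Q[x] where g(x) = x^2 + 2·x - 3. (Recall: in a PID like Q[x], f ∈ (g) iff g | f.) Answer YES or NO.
YES

In Q[x] the ideal (g) consists of all multiples of g, so f ∈ (g) iff g | f, i.e. iff the remainder of f on division by g is 0. Divide f by g (g is monic, so eliminate the leading term of the running remainder at each step):
  leading term -x^4: subtract (-x^2)·g(x) = -x^4 - 2·x^3 + 3·x^2, leaving 2·x^3 + 7·x^2 - 9
  leading term 2·x^3: subtract (2·x)·g(x) = 2·x^3 + 4·x^2 - 6·x, leaving 3·x^2 + 6·x - 9
  leading term 3·x^2: subtract (3)·g(x) = 3·x^2 + 6·x - 9, leaving 0
The remainder is 0, so f(x) = g(x) · h(x) with h(x) = -x^2 + 2·x + 3. Hence g | f, i.e. f ∈ (g).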